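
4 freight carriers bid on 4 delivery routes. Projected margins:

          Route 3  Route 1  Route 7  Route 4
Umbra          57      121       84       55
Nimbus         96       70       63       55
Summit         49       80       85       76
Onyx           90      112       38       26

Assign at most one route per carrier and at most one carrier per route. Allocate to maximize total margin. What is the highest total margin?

This is the linear assignment problem.
Optimal: Umbra→Route 7 ($84k), Nimbus→Route 3 ($96k), Summit→Route 4 ($76k), Onyx→Route 1 ($112k) — total 84+96+76+112 = $368k.
Row-greedy (each carrier in turn takes its best remaining route) gives $328k, worse by 40.
Every other assignment is strictly worse.

Max total: $368k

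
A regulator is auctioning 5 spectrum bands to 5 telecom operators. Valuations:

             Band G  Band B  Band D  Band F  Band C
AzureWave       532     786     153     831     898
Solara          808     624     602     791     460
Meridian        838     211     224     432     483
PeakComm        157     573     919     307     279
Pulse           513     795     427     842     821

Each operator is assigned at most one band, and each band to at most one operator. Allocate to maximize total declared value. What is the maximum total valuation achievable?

This is the linear assignment problem.
Optimal: AzureWave→Band C ($898M), Solara→Band F ($791M), Meridian→Band G ($838M), PeakComm→Band D ($919M), Pulse→Band B ($795M) — total 898+791+838+919+795 = $4241M.
Max-entry greedy (repeatedly take the single best remaining cell) gives $4121M, worse by 120.
Next-best assignment: AzureWave→Band B, Solara→Band F, Meridian→Band G, PeakComm→Band D, Pulse→Band C = $4155M.

Max total: $4241M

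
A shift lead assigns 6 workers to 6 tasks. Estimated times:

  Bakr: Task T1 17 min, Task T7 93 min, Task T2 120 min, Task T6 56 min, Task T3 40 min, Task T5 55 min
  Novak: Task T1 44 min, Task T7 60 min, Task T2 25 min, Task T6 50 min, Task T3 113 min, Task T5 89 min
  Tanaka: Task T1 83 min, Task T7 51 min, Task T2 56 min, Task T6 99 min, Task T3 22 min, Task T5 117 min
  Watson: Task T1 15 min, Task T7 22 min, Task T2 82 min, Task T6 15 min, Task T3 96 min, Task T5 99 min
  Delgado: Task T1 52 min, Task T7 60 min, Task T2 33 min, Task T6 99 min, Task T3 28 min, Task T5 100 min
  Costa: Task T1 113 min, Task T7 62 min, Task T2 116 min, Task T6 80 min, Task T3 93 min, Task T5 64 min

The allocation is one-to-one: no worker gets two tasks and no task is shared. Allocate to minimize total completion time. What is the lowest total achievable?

Optimal: Bakr→Task T1 (17 min), Novak→Task T2 (25 min), Tanaka→Task T7 (51 min), Watson→Task T6 (15 min), Delgado→Task T3 (28 min), Costa→Task T5 (64 min) — total 17+25+51+15+28+64 = 200 min.
Min-entry greedy (repeatedly take the single cheapest remaining cell) gives 257 min, worse by 57.

Min total: 200 min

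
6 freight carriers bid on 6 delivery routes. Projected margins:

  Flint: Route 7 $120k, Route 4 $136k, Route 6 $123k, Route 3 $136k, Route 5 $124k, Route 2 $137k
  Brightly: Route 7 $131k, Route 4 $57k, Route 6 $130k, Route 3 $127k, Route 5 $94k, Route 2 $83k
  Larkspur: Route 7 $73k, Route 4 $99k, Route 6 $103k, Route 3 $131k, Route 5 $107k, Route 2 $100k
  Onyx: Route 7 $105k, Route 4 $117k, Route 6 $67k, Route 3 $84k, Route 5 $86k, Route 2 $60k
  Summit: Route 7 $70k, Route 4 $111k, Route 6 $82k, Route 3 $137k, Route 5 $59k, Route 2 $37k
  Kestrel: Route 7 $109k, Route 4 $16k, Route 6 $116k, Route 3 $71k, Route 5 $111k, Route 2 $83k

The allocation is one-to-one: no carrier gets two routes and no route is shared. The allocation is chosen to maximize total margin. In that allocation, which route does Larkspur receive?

Larkspur receives Route 5.

Treat this as an assignment problem: match each carrier to one route.
Optimal: Flint→Route 2 ($137k), Brightly→Route 7 ($131k), Larkspur→Route 5 ($107k), Onyx→Route 4 ($117k), Summit→Route 3 ($137k), Kestrel→Route 6 ($116k) — total 137+131+107+117+137+116 = $745k.
Row-greedy (each carrier in turn takes its best remaining route) gives $709k, worse by 36.
Next-best assignment: Flint→Route 2, Brightly→Route 6, Larkspur→Route 5, Onyx→Route 4, Summit→Route 3, Kestrel→Route 7 = $737k.
Larkspur's own top route is Route 3 ($131k), but forcing Larkspur→Route 3 and reassigning the rest optimally gives only $725k — worse by 20.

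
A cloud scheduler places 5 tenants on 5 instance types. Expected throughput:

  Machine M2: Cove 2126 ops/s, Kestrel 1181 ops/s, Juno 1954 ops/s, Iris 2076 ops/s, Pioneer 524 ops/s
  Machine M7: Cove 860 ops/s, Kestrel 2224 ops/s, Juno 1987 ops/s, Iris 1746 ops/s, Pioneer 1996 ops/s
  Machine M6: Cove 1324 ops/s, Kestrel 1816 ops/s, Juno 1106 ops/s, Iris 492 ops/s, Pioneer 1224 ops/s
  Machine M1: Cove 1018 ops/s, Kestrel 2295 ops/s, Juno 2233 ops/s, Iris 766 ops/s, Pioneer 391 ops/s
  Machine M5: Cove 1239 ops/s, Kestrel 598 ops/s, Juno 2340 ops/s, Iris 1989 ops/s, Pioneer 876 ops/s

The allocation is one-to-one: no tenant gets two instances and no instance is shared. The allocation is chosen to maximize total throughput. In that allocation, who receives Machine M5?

Treat this as an assignment problem: match each tenant to one instance.
Optimal: Cove→Machine M2 (2126 ops/s), Kestrel→Machine M6 (1816 ops/s), Juno→Machine M1 (2233 ops/s), Iris→Machine M5 (1989 ops/s), Pioneer→Machine M7 (1996 ops/s) — total 2126+1816+2233+1989+1996 = 10160 ops/s.
Next-best assignment: Cove→Machine M6, Kestrel→Machine M1, Juno→Machine M5, Iris→Machine M2, Pioneer→Machine M7 = 10031 ops/s.
Iris's own top instance is Machine M2 (2076 ops/s), but forcing Iris→Machine M2 and reassigning the rest optimally gives only 10031 ops/s — worse by 129.

Iris receives Machine M5.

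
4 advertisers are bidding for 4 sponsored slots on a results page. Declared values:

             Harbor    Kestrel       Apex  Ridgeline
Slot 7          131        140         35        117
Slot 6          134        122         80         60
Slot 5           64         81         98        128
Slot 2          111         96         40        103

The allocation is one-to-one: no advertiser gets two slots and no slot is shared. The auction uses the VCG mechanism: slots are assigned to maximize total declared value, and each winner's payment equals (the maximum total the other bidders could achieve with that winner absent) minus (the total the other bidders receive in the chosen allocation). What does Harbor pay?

Efficient allocation: Harbor→Slot 6 ($134), Kestrel→Slot 7 ($140), Apex→Slot 5 ($98), Ridgeline→Slot 2 ($103); total welfare W = $475.
Harbor receives Slot 6 at value $134, so the others get W − 134 = $341.
Without Harbor: best allocation of the remaining 3 bidders over all 4 slots is Kestrel→Slot 7 ($140), Apex→Slot 6 ($80), Ridgeline→Slot 5 ($128), total $348.
VCG payment = (others' best without Harbor) − (others' welfare with Harbor) = 348 − 341 = $7.

Harbor pays $7.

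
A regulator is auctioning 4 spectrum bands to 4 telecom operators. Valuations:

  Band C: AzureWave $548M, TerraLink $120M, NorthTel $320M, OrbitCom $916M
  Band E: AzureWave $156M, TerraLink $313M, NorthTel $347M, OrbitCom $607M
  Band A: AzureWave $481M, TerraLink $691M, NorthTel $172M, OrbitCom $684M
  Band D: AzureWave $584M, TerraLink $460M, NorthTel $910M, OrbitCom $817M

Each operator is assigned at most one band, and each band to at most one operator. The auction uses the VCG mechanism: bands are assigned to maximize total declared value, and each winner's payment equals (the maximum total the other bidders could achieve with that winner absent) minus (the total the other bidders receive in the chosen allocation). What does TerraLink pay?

TerraLink pays $242M.

Efficient allocation: AzureWave→Band C ($548M), TerraLink→Band A ($691M), NorthTel→Band D ($910M), OrbitCom→Band E ($607M); total welfare W = $2756M.
TerraLink receives Band A at value $691M, so the others get W − 691 = $2065M.
Without TerraLink: best allocation of the remaining 3 bidders over all 4 bands is AzureWave→Band A ($481M), NorthTel→Band D ($910M), OrbitCom→Band C ($916M), total $2307M.
VCG payment = (others' best without TerraLink) − (others' welfare with TerraLink) = 2307 − 2065 = $242M.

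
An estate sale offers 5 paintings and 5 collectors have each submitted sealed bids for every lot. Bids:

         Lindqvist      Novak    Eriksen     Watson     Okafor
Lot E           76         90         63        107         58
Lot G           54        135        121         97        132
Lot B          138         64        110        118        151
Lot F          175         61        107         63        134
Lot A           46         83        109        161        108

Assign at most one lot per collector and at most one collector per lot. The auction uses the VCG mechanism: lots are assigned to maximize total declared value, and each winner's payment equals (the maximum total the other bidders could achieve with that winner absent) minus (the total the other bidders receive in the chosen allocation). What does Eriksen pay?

Efficient allocation: Lindqvist→Lot F ($175), Novak→Lot E ($90), Eriksen→Lot G ($121), Watson→Lot A ($161), Okafor→Lot B ($151); total welfare W = $698.
Eriksen receives Lot G at value $121, so the others get W − 121 = $577.
Without Eriksen: best allocation of the remaining 4 bidders over all 5 lots is Lindqvist→Lot F ($175), Novak→Lot G ($135), Watson→Lot A ($161), Okafor→Lot B ($151), total $622.
VCG payment = (others' best without Eriksen) − (others' welfare with Eriksen) = 622 − 577 = $45.

Eriksen pays $45.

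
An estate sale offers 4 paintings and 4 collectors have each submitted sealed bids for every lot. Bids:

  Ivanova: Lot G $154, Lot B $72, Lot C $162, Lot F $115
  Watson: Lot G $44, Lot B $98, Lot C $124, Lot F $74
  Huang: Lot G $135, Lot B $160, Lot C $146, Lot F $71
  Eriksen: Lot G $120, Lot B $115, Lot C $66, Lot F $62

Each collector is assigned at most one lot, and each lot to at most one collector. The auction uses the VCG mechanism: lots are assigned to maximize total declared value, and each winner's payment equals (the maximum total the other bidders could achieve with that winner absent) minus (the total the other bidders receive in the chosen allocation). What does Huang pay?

Efficient allocation: Ivanova→Lot F ($115), Watson→Lot C ($124), Huang→Lot B ($160), Eriksen→Lot G ($120); total welfare W = $519.
Huang receives Lot B at value $160, so the others get W − 160 = $359.
Without Huang: best allocation of the remaining 3 bidders over all 4 lots is Ivanova→Lot G ($154), Watson→Lot C ($124), Eriksen→Lot B ($115), total $393.
VCG payment = (others' best without Huang) − (others' welfare with Huang) = 393 − 359 = $34.

Huang pays $34.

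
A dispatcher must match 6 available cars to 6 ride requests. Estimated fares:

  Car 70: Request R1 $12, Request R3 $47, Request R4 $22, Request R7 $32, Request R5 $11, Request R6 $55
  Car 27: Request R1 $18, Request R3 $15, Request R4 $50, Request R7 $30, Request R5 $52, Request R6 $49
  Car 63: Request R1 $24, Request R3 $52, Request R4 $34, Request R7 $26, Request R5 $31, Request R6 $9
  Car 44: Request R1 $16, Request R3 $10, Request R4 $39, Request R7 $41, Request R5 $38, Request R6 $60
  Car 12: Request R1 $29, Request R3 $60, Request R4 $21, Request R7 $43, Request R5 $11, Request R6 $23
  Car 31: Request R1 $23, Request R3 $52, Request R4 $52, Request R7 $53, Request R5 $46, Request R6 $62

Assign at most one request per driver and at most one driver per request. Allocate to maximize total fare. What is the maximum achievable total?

Maximum total: $284

Optimal: Car 70→Request R6 ($55), Car 27→Request R5 ($52), Car 63→Request R1 ($24), Car 44→Request R7 ($41), Car 12→Request R3 ($60), Car 31→Request R4 ($52) — total 55+52+24+41+60+52 = $284.
Row-greedy (each driver in turn takes its best remaining request) gives $281, worse by 3.
Next-best assignment: Car 70→Request R6, Car 27→Request R5, Car 63→Request R1, Car 44→Request R4, Car 12→Request R3, Car 31→Request R7 = $283.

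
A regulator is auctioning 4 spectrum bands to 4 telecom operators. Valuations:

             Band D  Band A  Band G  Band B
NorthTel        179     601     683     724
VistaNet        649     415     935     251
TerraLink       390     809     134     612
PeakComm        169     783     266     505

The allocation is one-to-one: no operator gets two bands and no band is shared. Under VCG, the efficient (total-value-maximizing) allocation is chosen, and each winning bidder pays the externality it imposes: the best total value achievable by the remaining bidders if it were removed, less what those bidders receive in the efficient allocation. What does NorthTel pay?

NorthTel pays $222M.

Efficient allocation: NorthTel→Band B ($724M), VistaNet→Band G ($935M), TerraLink→Band D ($390M), PeakComm→Band A ($783M); total welfare W = $2832M.
NorthTel receives Band B at value $724M, so the others get W − 724 = $2108M.
Without NorthTel: best allocation of the remaining 3 bidders over all 4 bands is VistaNet→Band G ($935M), TerraLink→Band B ($612M), PeakComm→Band A ($783M), total $2330M.
VCG payment = (others' best without NorthTel) − (others' welfare with NorthTel) = 2330 − 2108 = $222M.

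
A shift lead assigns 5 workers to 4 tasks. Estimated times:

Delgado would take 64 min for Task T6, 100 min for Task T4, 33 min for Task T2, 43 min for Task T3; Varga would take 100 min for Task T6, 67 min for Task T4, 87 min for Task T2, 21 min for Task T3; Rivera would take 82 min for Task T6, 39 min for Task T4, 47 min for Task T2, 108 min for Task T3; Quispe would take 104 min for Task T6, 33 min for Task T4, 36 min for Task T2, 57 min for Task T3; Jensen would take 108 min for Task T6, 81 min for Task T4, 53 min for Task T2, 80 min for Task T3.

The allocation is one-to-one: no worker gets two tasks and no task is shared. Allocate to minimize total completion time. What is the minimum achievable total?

This is a one-to-one assignment (minimum-cost bipartite matching).
Optimal: Delgado→Task T6 (64 min), Rivera→Task T4 (39 min), Quispe→Task T2 (36 min), Varga→Task T3 (21 min) — total 64+39+36+21 = 160 min.
Min-entry greedy (repeatedly take the single cheapest remaining cell) gives 169 min, worse by 9.

Min total: 160 min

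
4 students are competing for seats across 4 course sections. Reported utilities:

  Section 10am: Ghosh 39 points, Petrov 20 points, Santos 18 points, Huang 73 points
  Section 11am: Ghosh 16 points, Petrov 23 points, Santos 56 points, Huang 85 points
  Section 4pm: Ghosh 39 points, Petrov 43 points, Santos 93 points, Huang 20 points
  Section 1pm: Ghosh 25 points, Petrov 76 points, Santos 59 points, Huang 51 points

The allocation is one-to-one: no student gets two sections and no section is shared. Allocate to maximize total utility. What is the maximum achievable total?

Maximum total: 293 points

This is the linear assignment problem.
Optimal: Ghosh→Section 10am (39 points), Petrov→Section 1pm (76 points), Santos→Section 4pm (93 points), Huang→Section 11am (85 points) — total 39+76+93+85 = 293 points.
Column-greedy (each section in turn goes to its best remaining student) gives 197 points, worse by 96.
Next-best assignment: Ghosh→Section 11am, Petrov→Section 1pm, Santos→Section 4pm, Huang→Section 10am = 258 points.
Every other assignment is strictly worse.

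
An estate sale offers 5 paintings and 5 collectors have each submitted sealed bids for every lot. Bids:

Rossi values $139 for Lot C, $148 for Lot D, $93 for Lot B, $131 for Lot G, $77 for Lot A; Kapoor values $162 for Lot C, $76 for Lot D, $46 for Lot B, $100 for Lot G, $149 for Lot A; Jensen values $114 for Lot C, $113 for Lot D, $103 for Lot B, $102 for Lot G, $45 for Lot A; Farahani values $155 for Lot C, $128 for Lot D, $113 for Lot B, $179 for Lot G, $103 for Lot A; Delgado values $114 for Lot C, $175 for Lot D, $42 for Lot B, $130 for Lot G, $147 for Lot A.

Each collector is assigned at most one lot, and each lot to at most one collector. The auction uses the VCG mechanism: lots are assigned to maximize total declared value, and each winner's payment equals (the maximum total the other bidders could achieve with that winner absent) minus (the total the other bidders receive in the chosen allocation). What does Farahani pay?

Efficient allocation: Rossi→Lot C ($139), Kapoor→Lot A ($149), Jensen→Lot B ($103), Farahani→Lot G ($179), Delgado→Lot D ($175); total welfare W = $745.
Farahani receives Lot G at value $179, so the others get W − 179 = $566.
Without Farahani: best allocation of the remaining 4 bidders over all 5 lots is Rossi→Lot G ($131), Kapoor→Lot C ($162), Jensen→Lot B ($103), Delgado→Lot D ($175), total $571.
VCG payment = (others' best without Farahani) − (others' welfare with Farahani) = 571 − 566 = $5.

Farahani pays $5.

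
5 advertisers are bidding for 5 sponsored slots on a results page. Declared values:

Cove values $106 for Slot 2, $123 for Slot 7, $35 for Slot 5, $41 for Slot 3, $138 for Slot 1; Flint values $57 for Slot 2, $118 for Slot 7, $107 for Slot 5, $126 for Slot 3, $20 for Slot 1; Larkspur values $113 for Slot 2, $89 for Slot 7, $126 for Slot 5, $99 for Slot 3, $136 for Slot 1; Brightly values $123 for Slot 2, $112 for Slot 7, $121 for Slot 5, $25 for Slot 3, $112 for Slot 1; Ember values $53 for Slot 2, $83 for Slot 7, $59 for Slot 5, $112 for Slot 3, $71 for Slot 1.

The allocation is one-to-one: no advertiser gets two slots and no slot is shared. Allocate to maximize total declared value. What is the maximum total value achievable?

Max total: $617

Optimal: Cove→Slot 1 ($138), Flint→Slot 7 ($118), Larkspur→Slot 5 ($126), Brightly→Slot 2 ($123), Ember→Slot 3 ($112) — total 138+118+126+123+112 = $617.
Max-entry greedy (repeatedly take the single best remaining cell) gives $596, worse by 21.
Next-best assignment: Cove→Slot 1, Flint→Slot 7, Larkspur→Slot 2, Brightly→Slot 5, Ember→Slot 3 = $602.
Checked against all permutations: $617 is optimal.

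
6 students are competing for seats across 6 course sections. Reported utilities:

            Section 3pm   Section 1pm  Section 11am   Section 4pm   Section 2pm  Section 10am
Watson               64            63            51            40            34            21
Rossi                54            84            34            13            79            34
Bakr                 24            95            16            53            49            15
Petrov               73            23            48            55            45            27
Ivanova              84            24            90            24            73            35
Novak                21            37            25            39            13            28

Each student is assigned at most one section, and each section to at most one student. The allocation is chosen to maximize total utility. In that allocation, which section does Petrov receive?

Petrov receives Section 4pm.

Optimal: Watson→Section 3pm (64 points), Rossi→Section 2pm (79 points), Bakr→Section 1pm (95 points), Petrov→Section 4pm (55 points), Ivanova→Section 11am (90 points), Novak→Section 10am (28 points) — total 64+79+95+55+90+28 = 411 points.
Row-greedy (each student in turn takes its best remaining section) gives 350 points, worse by 61.
Swapping Watson↔Rossi (Watson→Section 2pm 34 points, Rossi→Section 3pm 54 points) loses 55.
Every other assignment is strictly worse.
Petrov's own top section is Section 3pm (73 points), but forcing Petrov→Section 3pm and reassigning the rest optimally gives only 405 points — worse by 6.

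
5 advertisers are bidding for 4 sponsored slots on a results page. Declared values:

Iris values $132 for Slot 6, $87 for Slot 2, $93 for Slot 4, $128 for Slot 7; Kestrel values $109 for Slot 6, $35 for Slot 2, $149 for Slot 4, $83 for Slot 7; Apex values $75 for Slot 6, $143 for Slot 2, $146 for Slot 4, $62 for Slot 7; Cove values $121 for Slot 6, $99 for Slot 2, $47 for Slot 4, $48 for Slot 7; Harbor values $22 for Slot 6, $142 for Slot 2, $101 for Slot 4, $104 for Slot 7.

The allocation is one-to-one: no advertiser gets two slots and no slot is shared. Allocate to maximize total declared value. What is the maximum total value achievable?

Max total: $541

Optimal: Cove→Slot 6 ($121), Apex→Slot 2 ($143), Kestrel→Slot 4 ($149), Iris→Slot 7 ($128) — total 121+143+149+128 = $541.
Row-greedy (each advertiser in turn takes its best remaining slot) gives $472, worse by 69.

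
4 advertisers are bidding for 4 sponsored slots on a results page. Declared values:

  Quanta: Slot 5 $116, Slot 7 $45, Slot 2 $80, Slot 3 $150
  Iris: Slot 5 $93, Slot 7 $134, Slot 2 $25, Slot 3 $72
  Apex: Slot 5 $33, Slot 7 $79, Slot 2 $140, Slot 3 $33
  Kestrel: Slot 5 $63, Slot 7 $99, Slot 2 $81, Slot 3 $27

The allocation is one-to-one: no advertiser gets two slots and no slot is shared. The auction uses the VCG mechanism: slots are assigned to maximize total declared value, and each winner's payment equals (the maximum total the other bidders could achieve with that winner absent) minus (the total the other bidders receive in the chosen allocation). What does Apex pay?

Apex pays $18.

Efficient allocation: Quanta→Slot 3 ($150), Iris→Slot 7 ($134), Apex→Slot 2 ($140), Kestrel→Slot 5 ($63); total welfare W = $487.
Apex receives Slot 2 at value $140, so the others get W − 140 = $347.
Without Apex: best allocation of the remaining 3 bidders over all 4 slots is Quanta→Slot 3 ($150), Iris→Slot 7 ($134), Kestrel→Slot 2 ($81), total $365.
VCG payment = (others' best without Apex) − (others' welfare with Apex) = 365 − 347 = $18.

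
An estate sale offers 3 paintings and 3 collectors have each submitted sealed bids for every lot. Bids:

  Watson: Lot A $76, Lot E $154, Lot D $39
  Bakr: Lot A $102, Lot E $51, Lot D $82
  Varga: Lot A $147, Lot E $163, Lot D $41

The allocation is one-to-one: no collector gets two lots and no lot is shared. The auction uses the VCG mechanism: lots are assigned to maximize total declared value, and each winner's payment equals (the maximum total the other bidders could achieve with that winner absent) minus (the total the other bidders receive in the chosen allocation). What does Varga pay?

Efficient allocation: Watson→Lot E ($154), Bakr→Lot D ($82), Varga→Lot A ($147); total welfare W = $383.
Varga receives Lot A at value $147, so the others get W − 147 = $236.
Without Varga: best allocation of the remaining 2 bidders over all 3 lots is Watson→Lot E ($154), Bakr→Lot A ($102), total $256.
VCG payment = (others' best without Varga) − (others' welfare with Varga) = 256 − 236 = $20.

Varga pays $20.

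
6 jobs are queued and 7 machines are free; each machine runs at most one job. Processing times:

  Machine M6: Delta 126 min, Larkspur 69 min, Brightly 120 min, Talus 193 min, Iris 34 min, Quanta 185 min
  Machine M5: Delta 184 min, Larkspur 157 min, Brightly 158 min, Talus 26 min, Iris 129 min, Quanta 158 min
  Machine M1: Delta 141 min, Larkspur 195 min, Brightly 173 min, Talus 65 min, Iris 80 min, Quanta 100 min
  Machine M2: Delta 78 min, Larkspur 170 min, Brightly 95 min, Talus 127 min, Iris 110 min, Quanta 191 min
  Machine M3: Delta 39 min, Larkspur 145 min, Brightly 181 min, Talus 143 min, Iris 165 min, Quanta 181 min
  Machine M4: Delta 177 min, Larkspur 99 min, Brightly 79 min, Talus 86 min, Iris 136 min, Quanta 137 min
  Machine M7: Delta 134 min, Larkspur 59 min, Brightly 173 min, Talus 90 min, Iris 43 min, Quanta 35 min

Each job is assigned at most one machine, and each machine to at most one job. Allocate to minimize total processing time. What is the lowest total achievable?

Min total: 328 min

Optimal: Delta→Machine M3 (39 min), Larkspur→Machine M6 (69 min), Brightly→Machine M4 (79 min), Talus→Machine M5 (26 min), Iris→Machine M1 (80 min), Quanta→Machine M7 (35 min) — total 39+69+79+26+80+35 = 328 min.
Column-greedy (each machine in turn goes to its cheapest remaining job) gives 462 min, worse by 134.
No other one-to-one assignment undercuts 328 min.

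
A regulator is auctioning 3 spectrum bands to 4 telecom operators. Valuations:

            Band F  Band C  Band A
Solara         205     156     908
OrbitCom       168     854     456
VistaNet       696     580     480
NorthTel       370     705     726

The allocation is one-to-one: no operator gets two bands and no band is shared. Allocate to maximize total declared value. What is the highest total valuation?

Max total: $2458M

Optimal: VistaNet→Band F ($696M), OrbitCom→Band C ($854M), Solara→Band A ($908M) — total 696+854+908 = $2458M.
Checked against all permutations: $2458M is optimal.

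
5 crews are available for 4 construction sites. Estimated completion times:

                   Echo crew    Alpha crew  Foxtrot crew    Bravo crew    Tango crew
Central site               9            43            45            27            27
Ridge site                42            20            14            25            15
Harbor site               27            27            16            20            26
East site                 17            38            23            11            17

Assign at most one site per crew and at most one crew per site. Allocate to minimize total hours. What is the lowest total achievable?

Minimum total: 51 hours

Optimal: Echo crew→Central site (9 hours), Tango crew→Ridge site (15 hours), Foxtrot crew→Harbor site (16 hours), Bravo crew→East site (11 hours) — total 9+15+16+11 = 51 hours.
Column-greedy (each site in turn goes to its cheapest remaining crew) gives 60 hours, worse by 9.
Swapping Foxtrot crew↔Bravo crew (Foxtrot crew→East site 23 hours, Bravo crew→Harbor site 20 hours) adds 16.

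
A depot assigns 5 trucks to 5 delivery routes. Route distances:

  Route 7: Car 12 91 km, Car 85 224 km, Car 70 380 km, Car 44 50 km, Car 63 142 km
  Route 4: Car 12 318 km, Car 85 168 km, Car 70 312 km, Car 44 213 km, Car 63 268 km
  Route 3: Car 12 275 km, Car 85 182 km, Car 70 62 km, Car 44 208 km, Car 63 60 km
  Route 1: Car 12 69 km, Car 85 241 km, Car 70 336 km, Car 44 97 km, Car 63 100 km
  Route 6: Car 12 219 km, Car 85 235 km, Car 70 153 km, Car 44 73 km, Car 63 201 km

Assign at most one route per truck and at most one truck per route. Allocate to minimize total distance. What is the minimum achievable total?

Optimal: Car 12→Route 7 (91 km), Car 85→Route 4 (168 km), Car 70→Route 3 (62 km), Car 44→Route 6 (73 km), Car 63→Route 1 (100 km) — total 91+168+62+73+100 = 494 km.
Row-greedy (each truck in turn takes its cheapest remaining route) gives 550 km, worse by 56.
No other one-to-one assignment undercuts 494 km.

Minimum total: 494 km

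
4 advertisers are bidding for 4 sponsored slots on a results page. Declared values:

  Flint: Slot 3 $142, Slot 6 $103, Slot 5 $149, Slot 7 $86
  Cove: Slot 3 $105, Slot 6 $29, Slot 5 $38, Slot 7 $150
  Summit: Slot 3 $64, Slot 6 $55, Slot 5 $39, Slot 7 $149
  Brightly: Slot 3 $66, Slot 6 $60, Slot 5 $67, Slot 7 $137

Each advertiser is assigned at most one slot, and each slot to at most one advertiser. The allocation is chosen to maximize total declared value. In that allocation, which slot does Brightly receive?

Brightly receives Slot 6.

Optimal: Flint→Slot 5 ($149), Cove→Slot 3 ($105), Summit→Slot 7 ($149), Brightly→Slot 6 ($60) — total 149+105+149+60 = $463.
Column-greedy (each slot in turn goes to its best remaining advertiser) gives $391, worse by 72.
Brightly's own top slot is Slot 7 ($137), but forcing Brightly→Slot 7 and reassigning the rest optimally gives only $446 — worse by 17.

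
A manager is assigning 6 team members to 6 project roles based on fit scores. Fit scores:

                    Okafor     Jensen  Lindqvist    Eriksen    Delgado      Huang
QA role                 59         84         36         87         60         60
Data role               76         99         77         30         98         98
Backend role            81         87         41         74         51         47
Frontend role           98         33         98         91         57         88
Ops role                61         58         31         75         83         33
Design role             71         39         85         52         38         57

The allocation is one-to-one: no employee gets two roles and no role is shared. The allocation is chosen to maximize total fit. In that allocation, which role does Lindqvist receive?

Lindqvist receives Design role.

Optimal: Okafor→Frontend role (98 pts), Jensen→Backend role (87 pts), Lindqvist→Design role (85 pts), Eriksen→QA role (87 pts), Delgado→Ops role (83 pts), Huang→Data role (98 pts) — total 98+87+85+87+83+98 = 538 pts.
Lindqvist's own top role is Frontend role (98 pts), but forcing Lindqvist→Frontend role and reassigning the rest optimally gives only 524 pts — worse by 14.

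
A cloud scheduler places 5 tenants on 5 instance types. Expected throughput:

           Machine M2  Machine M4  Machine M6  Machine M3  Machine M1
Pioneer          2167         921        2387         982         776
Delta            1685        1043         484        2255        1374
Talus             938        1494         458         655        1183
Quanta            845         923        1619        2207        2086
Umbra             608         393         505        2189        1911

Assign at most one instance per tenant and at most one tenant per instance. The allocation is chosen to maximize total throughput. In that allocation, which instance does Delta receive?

Optimal: Pioneer→Machine M6 (2387 ops/s), Delta→Machine M2 (1685 ops/s), Talus→Machine M4 (1494 ops/s), Quanta→Machine M1 (2086 ops/s), Umbra→Machine M3 (2189 ops/s) — total 2387+1685+1494+2086+2189 = 9841 ops/s.
Column-greedy (each instance in turn goes to its best remaining tenant) gives 9446 ops/s, worse by 395.
Next-best assignment: Pioneer→Machine M6, Delta→Machine M2, Talus→Machine M4, Quanta→Machine M3, Umbra→Machine M1 = 9684 ops/s.
Checked against all permutations: 9841 ops/s is optimal.
Delta's own top instance is Machine M3 (2255 ops/s), but forcing Delta→Machine M3 and reassigning the rest optimally gives only 9446 ops/s — worse by 395.

Delta receives Machine M2.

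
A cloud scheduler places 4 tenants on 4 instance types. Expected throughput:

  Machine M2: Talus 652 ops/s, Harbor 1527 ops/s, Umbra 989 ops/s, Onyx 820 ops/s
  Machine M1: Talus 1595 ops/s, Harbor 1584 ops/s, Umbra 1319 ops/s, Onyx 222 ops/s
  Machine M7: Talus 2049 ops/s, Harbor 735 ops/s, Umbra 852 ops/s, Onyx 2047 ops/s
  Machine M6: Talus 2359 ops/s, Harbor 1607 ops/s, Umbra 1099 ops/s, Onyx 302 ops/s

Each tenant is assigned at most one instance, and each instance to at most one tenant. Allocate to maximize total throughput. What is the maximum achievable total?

Maximum total: 7252 ops/s

Optimal: Talus→Machine M6 (2359 ops/s), Harbor→Machine M2 (1527 ops/s), Umbra→Machine M1 (1319 ops/s), Onyx→Machine M7 (2047 ops/s) — total 2359+1527+1319+2047 = 7252 ops/s.
Column-greedy (each instance in turn goes to its best remaining tenant) gives 6268 ops/s, worse by 984.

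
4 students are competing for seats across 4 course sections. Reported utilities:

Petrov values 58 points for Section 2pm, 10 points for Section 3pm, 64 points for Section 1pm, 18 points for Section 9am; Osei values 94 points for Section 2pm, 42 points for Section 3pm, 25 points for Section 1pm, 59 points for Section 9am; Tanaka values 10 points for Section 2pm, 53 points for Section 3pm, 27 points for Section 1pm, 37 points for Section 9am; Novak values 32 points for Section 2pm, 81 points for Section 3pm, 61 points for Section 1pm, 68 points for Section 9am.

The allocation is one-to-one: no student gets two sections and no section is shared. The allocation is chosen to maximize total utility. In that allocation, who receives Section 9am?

This is the linear assignment problem.
Optimal: Petrov→Section 1pm (64 points), Osei→Section 2pm (94 points), Tanaka→Section 3pm (53 points), Novak→Section 9am (68 points) — total 64+94+53+68 = 279 points.
Column-greedy (each section in turn goes to its best remaining student) gives 276 points, worse by 3.
Next-best assignment: Petrov→Section 1pm, Osei→Section 2pm, Tanaka→Section 9am, Novak→Section 3pm = 276 points.
Swapping Petrov↔Novak (Petrov→Section 9am 18 points, Novak→Section 1pm 61 points) loses 53.
No other one-to-one assignment exceeds 279 points.
Novak's own top section is Section 3pm (81 points), but forcing Novak→Section 3pm and reassigning the rest optimally gives only 276 points — worse by 3.

Novak receives Section 9am.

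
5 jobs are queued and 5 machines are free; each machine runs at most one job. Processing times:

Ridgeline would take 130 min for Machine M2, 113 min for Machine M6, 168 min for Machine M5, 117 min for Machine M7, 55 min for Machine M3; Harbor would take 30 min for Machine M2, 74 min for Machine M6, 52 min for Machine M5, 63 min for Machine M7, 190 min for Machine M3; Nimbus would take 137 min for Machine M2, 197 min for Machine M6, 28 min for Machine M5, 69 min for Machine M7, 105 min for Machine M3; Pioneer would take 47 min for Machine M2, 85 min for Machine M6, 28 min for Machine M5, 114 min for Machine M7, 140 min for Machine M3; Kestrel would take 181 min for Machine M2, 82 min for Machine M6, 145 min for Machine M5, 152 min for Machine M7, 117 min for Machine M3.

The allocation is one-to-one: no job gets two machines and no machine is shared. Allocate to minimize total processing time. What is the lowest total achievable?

Treat this as an assignment problem: match each job to one machine.
Optimal: Ridgeline→Machine M3 (55 min), Harbor→Machine M2 (30 min), Nimbus→Machine M7 (69 min), Pioneer→Machine M5 (28 min), Kestrel→Machine M6 (82 min) — total 55+30+69+28+82 = 264 min.
Column-greedy (each machine in turn goes to its cheapest remaining job) gives 309 min, worse by 45.
Swapping Nimbus↔Ridgeline (Nimbus→Machine M3 105 min, Ridgeline→Machine M7 117 min) adds 98.
Every other assignment is strictly worse.

Minimum total: 264 min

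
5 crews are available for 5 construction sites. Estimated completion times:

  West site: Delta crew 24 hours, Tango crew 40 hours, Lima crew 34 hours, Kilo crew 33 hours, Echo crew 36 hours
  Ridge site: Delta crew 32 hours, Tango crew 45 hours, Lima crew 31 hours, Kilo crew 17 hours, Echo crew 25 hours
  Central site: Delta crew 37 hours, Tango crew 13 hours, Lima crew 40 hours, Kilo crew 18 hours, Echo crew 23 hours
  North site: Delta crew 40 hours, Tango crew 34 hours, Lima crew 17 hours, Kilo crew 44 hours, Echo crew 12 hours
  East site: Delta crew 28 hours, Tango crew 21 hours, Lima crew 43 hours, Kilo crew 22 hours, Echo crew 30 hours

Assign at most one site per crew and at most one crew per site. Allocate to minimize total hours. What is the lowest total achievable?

Treat this as an assignment problem: match each crew to one site.
Optimal: Delta crew→West site (24 hours), Tango crew→Central site (13 hours), Lima crew→North site (17 hours), Kilo crew→Ridge site (17 hours), Echo crew→East site (30 hours) — total 24+13+17+17+30 = 101 hours.
Column-greedy (each site in turn goes to its cheapest remaining crew) gives 109 hours, worse by 8.
Checked against all permutations: 101 hours is optimal.

Min total: 101 hours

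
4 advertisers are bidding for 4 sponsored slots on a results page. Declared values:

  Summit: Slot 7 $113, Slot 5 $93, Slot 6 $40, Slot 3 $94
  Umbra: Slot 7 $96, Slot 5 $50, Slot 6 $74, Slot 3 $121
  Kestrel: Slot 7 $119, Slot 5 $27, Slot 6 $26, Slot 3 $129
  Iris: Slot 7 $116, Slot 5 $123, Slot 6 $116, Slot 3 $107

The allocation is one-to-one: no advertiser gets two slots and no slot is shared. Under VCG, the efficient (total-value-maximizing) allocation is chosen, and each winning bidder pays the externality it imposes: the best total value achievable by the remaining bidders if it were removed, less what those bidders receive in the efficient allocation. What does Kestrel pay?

Efficient allocation: Summit→Slot 5 ($93), Umbra→Slot 3 ($121), Kestrel→Slot 7 ($119), Iris→Slot 6 ($116); total welfare W = $449.
Kestrel receives Slot 7 at value $119, so the others get W − 119 = $330.
Without Kestrel: best allocation of the remaining 3 bidders over all 4 slots is Summit→Slot 7 ($113), Umbra→Slot 3 ($121), Iris→Slot 5 ($123), total $357.
VCG payment = (others' best without Kestrel) − (others' welfare with Kestrel) = 357 − 330 = $27.

Kestrel pays $27.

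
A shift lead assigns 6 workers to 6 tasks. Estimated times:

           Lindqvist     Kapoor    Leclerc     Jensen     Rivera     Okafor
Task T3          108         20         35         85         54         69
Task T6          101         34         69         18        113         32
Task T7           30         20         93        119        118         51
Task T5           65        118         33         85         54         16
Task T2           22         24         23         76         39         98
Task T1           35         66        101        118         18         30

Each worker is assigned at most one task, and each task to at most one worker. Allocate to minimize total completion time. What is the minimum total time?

Minimum total: 125 min

This is the linear assignment problem.
Optimal: Lindqvist→Task T7 (30 min), Kapoor→Task T3 (20 min), Leclerc→Task T2 (23 min), Jensen→Task T6 (18 min), Rivera→Task T1 (18 min), Okafor→Task T5 (16 min) — total 30+20+23+18+18+16 = 125 min.
Row-greedy (each worker in turn takes its cheapest remaining task) gives 162 min, worse by 37.
Swapping Rivera↔Okafor (Rivera→Task T5 54 min, Okafor→Task T1 30 min) adds 50.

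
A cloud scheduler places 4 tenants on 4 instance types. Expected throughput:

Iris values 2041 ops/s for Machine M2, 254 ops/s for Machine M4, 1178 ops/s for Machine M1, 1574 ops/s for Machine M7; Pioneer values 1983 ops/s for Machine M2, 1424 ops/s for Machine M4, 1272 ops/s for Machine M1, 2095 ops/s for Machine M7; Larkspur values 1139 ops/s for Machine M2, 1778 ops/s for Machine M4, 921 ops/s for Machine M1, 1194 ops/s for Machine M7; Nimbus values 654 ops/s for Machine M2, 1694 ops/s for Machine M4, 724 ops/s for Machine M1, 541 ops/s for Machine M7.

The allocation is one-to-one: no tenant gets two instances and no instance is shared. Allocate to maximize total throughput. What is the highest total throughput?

Maximum total: 6751 ops/s

Optimal: Iris→Machine M2 (2041 ops/s), Pioneer→Machine M7 (2095 ops/s), Larkspur→Machine M1 (921 ops/s), Nimbus→Machine M4 (1694 ops/s) — total 2041+2095+921+1694 = 6751 ops/s.
Swapping Larkspur↔Iris (Larkspur→Machine M2 1139 ops/s, Iris→Machine M1 1178 ops/s) loses 645.
No other one-to-one assignment exceeds 6751 ops/s.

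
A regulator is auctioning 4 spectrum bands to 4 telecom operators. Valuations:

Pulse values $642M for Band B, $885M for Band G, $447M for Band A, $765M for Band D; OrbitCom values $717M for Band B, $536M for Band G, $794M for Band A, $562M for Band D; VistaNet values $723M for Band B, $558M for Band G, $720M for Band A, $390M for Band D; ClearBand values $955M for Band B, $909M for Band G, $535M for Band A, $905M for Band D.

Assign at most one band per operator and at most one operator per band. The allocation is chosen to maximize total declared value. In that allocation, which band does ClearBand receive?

ClearBand receives Band D.

Optimal: Pulse→Band G ($885M), OrbitCom→Band A ($794M), VistaNet→Band B ($723M), ClearBand→Band D ($905M) — total 885+794+723+905 = $3307M.
Max-entry greedy (repeatedly take the single best remaining cell) gives $3024M, worse by 283.
Every other assignment is strictly worse.
ClearBand's own top band is Band B ($955M), but forcing ClearBand→Band B and reassigning the rest optimally gives only $3122M — worse by 185.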